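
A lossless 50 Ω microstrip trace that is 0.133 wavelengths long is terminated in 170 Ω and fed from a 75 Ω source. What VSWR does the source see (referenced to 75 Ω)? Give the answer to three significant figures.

VSWR ≈ 3.87

βl = 2π × 0.133 = 47.9°
tan(βl) = 1.11
Z_in = Z_0·(Z_L + jZ_0·tanβl)/(Z_0 + jZ_L·tanβl) = 25 − j38.6 Ω
Γ_s = (Z_in − Z_s)/(Z_in + Z_s) = (-50 − j38.6)/(100 − j38.6), |Γ_s| = 0.59
VSWR = (1 + |Γ_s|)/(1 − |Γ_s|)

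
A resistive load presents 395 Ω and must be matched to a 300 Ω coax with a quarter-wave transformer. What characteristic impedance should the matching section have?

Z_qwt ≈ 344 Ω

Z_qwt = √(Z_0·R_L) = √(300 × 395) = √118500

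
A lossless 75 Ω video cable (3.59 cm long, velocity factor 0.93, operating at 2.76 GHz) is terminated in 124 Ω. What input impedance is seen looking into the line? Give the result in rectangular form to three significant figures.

λ = v/f = 0.93·c / 2.76 GHz = 0.101 m
βl = 2π·l/λ = 2π × 0.355 = 128°
tan(βl) = tan(128°) = -1.29
Z_in = Z_0·(Z_L + jZ_0·tanβl)/(Z_0 + jZ_L·tanβl)
     = 75·(124 − j96.5)/(75 − j160)

Z_in ≈ 59.6 + j30.3 Ω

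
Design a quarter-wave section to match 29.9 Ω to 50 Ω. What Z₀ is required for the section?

Z_qwt = √(Z_0·R_L) = √(50 × 29.9) = √1495

Z_qwt ≈ 38.7 Ω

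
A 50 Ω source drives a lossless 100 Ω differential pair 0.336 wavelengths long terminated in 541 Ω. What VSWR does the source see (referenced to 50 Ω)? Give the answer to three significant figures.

VSWR ≈ 4.95

βl = 2π × 0.336 = 121°
tan(βl) = -1.67
Z_in = Z_0·(Z_L + jZ_0·tanβl)/(Z_0 + jZ_L·tanβl) = 24.8 + j57.2 Ω
Γ_s = (Z_in − Z_s)/(Z_in + Z_s) = (-25.2 + j57.2)/(74.8 + j57.2), |Γ_s| = 0.664
VSWR = (1 + |Γ_s|)/(1 − |Γ_s|)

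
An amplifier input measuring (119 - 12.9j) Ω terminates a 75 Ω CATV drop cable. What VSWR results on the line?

VSWR ≈ 1.62

Γ = (Z_L − Z_0)/(Z_L + Z_0) = (44 − j12.9)/(194 − j12.9)
|Γ| = 45.9/194 = 0.236
VSWR = (1 + |Γ|)/(1 − |Γ|) = 1.24/0.764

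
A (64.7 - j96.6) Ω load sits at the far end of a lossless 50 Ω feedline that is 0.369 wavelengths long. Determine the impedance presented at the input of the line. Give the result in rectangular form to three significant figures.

Z_in ≈ 44.8 + j81.2 Ω

βl = 2π × 0.369 = 133°
tan(βl) = tan(133°) = -1.08
Z_in = Z_0·(Z_L + jZ_0·tanβl)/(Z_0 + jZ_L·tanβl)
     = 50·(64.7 − j151)/(-54.2 − j69.8)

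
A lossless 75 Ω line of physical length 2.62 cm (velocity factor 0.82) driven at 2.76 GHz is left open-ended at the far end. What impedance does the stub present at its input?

λ = v/f = 0.82·c / 2.76 GHz = 0.0891 m
βl = 2π·l/λ = 2π × 0.294 = 106°
tan(βl) = -3.53
For an open-ended stub, Z_in = −jZ_0·cot(βl) = −jZ_0/tan(βl)

Z_in ≈ +j21.3 Ω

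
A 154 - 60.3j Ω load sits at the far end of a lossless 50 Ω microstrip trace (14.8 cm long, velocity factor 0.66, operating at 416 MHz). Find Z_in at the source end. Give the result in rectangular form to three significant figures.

Z_in ≈ 17.7 + j24.7 Ω

λ = v/f = 0.66·c / 416 MHz = 0.476 m
βl = 2π·l/λ = 2π × 0.311 = 112°
tan(βl) = tan(112°) = -2.48
Z_in = Z_0·(Z_L + jZ_0·tanβl)/(Z_0 + jZ_L·tanβl)
     = 50·(154 − j184)/(-99.7 − j382)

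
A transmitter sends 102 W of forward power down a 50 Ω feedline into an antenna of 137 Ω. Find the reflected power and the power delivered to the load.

P_reflected ≈ 22.1 W; P_delivered ≈ 79.9 W

Γ = (137 − 50)/(137 + 50) = 0.465
|Γ|² = 0.216
P_refl = |Γ|²·P_inc = 22.1 W, P_del = (1 − |Γ|²)·P_inc = 79.9 W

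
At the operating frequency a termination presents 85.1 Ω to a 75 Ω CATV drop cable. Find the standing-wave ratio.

VSWR ≈ 1.13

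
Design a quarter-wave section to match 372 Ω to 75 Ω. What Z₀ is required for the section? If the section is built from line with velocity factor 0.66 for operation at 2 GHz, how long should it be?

Z_qwt ≈ 167 Ω; length ≈ 2.48 cm

Z_qwt = √(Z_0·R_L) = √(75 × 372) = √27900
λ = 0.66·c/f = 0.099 m, so l = λ/4 = 0.0248 m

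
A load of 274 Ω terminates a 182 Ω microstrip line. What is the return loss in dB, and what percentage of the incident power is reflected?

RL ≈ 13.9 dB; 4.07% of incident power reflected

Γ = (274 − 182)/(274 + 182) = 0.202
RL = −20·log₁₀(0.202) = 13.9 dB
P_refl/P_inc = |Γ|² = 0.0407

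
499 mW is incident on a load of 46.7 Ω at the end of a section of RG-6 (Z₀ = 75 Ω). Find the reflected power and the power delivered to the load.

P_reflected ≈ 27 mW; P_delivered ≈ 472 mW

Γ = (46.7 − 75)/(46.7 + 75) = -0.233
|Γ|² = 0.0541
P_refl = |Γ|²·P_inc = 27 mW, P_del = (1 − |Γ|²)·P_inc = 472 mW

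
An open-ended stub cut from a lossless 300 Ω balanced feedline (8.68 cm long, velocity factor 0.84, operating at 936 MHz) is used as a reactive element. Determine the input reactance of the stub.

λ = v/f = 0.84·c / 936 MHz = 0.269 m
βl = 2π·l/λ = 2π × 0.322 = 116°
tan(βl) = -2.04
For an open-ended stub, Z_in = −jZ_0·cot(βl) = −jZ_0/tan(βl)

X_in ≈ 147 Ω (inductive)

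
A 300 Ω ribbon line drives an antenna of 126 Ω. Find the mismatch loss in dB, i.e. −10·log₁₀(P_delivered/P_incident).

mismatch loss ≈ 0.793 dB

Γ = (126 − 300)/(126 + 300) = -0.408
|Γ|² = 0.167, so P_del/P_inc = 1 − |Γ|² = 0.833
ML = −10·log₁₀(1 − |Γ|²)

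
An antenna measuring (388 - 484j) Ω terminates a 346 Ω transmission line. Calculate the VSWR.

VSWR ≈ 3.47

Γ = (Z_L − Z_0)/(Z_L + Z_0) = (42 − j484)/(734 − j484)
|Γ| = 486/879 = 0.553
VSWR = (1 + |Γ|)/(1 − |Γ|) = 1.55/0.447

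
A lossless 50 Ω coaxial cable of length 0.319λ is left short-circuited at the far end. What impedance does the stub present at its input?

βl = 2π × 0.319 = 115°
tan(βl) = -2.16
For a short-circuited stub, Z_in = jZ_0·tan(βl)

Z_in ≈ −j108 Ω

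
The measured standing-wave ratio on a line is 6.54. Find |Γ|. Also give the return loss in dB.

|Γ| = (S − 1)/(S + 1) = (6.54 − 1)/(6.54 + 1) = 5.54/7.54
RL = −20·log₁₀|Γ| = −20·log₁₀(0.735)

|Γ| ≈ 0.735; return loss ≈ 2.68 dB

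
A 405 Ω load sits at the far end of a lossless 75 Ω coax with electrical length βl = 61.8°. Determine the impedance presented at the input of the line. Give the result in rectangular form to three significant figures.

tan(βl) = tan(61.8°) = 1.86
Z_in = Z_0·(Z_L + jZ_0·tanβl)/(Z_0 + jZ_L·tanβl)
     = 75·(405 + j140)/(75 + j755)

Z_in ≈ 17.7 − j38.5 Ω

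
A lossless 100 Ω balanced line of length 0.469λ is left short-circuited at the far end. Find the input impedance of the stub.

Z_in ≈ −j19.7 Ω

βl = 2π × 0.469 = 169°
tan(βl) = -0.197
For a short-circuited stub, Z_in = jZ_0·tan(βl)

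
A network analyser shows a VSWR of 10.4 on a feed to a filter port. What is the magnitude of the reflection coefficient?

|Γ| = (S − 1)/(S + 1) = (10.4 − 1)/(10.4 + 1) = 9.4/11.4

|Γ| ≈ 0.825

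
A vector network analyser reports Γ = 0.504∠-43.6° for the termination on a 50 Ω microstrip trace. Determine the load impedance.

Z_L ≈ 71.2 − j66.3 Ω

Z_L = Z_0·(1 + Γ)/(1 − Γ) = 50·(1.36 − j0.348)/(0.635 + j0.348)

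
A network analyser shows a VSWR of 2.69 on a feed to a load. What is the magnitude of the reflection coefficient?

|Γ| ≈ 0.458

|Γ| = (S − 1)/(S + 1) = (2.69 − 1)/(2.69 + 1) = 1.69/3.69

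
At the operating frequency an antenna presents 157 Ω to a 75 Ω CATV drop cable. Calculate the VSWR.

VSWR ≈ 2.09

For a purely resistive load, VSWR = R_L/Z_0 or Z_0/R_L (whichever > 1) = 157/75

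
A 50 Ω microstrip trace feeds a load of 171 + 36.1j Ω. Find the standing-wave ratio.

Γ = (Z_L − Z_0)/(Z_L + Z_0) = (121 + j36.1)/(221 + j36.1)
|Γ| = 126/224 = 0.564
VSWR = (1 + |Γ|)/(1 − |Γ|) = 1.56/0.436

VSWR ≈ 3.59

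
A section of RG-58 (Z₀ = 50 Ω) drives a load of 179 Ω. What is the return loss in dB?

RL ≈ 4.98 dB

Γ = (179 − 50)/(179 + 50) = 0.563
RL = −20·log₁₀|Γ| = −20·log₁₀(0.563)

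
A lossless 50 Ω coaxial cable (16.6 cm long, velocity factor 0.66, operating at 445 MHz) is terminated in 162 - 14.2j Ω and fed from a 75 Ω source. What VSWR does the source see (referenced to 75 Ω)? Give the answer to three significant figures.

λ = v/f = 0.66·c / 445 MHz = 0.445 m
βl = 2π·l/λ = 2π × 0.373 = 134°
tan(βl) = -1.02
Z_in = Z_0·(Z_L + jZ_0·tanβl)/(Z_0 + jZ_L·tanβl) = 28.8 + j42.7 Ω
Γ_s = (Z_in − Z_s)/(Z_in + Z_s) = (-46.2 + j42.7)/(104 + j42.7), |Γ_s| = 0.56
VSWR = (1 + |Γ_s|)/(1 − |Γ_s|)

VSWR ≈ 3.55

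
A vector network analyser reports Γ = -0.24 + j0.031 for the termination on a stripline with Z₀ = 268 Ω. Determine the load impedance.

Z_L = Z_0·(1 + Γ)/(1 − Γ) = 268·(0.76 + j0.031)/(1.24 − j0.031)

Z_L ≈ 164 + j10.8 Ω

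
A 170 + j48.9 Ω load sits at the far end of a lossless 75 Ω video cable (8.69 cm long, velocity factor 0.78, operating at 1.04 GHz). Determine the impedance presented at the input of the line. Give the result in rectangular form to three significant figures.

Z_in ≈ 47.1 + j48.9 Ω

λ = v/f = 0.78·c / 1.04 GHz = 0.225 m
βl = 2π·l/λ = 2π × 0.386 = 139°
tan(βl) = tan(139°) = -0.868
Z_in = Z_0·(Z_L + jZ_0·tanβl)/(Z_0 + jZ_L·tanβl)
     = 75·(170 − j16.2)/(117 − j148)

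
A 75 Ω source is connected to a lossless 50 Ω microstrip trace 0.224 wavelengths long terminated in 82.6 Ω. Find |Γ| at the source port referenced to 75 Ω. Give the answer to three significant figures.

βl = 2π × 0.224 = 80.6°
tan(βl) = 6.07
Z_in = Z_0·(Z_L + jZ_0·tanβl)/(Z_0 + jZ_L·tanβl) = 30.8 − j5.17 Ω
Γ_s = (Z_in − Z_s)/(Z_in + Z_s) = (-44.2 − j5.17)/(106 − j5.17), |Γ_s| = 0.42

|Γ| ≈ 0.42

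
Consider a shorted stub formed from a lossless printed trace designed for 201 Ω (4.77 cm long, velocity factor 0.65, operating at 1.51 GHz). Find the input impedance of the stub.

Z_in ≈ −j216 Ω

λ = v/f = 0.65·c / 1.51 GHz = 0.129 m
βl = 2π·l/λ = 2π × 0.369 = 133°
tan(βl) = -1.07
For a shorted stub, Z_in = jZ_0·tan(βl)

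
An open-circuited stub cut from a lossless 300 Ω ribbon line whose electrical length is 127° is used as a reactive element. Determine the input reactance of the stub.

X_in ≈ 226 Ω (inductive)

tan(βl) = -1.33
For an open-circuited stub, Z_in = −jZ_0·cot(βl) = −jZ_0/tan(βl)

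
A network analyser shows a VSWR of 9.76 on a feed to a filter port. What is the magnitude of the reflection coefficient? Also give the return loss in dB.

|Γ| ≈ 0.814; return loss ≈ 1.79 dB

|Γ| = (S − 1)/(S + 1) = (9.76 − 1)/(9.76 + 1) = 8.76/10.8
RL = −20·log₁₀|Γ| = −20·log₁₀(0.814)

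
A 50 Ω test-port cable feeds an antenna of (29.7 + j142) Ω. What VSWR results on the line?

Γ = (Z_L − Z_0)/(Z_L + Z_0) = (-20.3 + j142)/(79.7 + j142)
|Γ| = 143/163 = 0.881
VSWR = (1 + |Γ|)/(1 − |Γ|) = 1.88/0.119

VSWR ≈ 15.8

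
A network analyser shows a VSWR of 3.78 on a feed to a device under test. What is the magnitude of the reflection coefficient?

|Γ| ≈ 0.582

|Γ| = (S − 1)/(S + 1) = (3.78 − 1)/(3.78 + 1) = 2.78/4.78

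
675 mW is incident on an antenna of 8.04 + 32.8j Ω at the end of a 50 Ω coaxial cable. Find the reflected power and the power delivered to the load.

P_reflected ≈ 431 mW; P_delivered ≈ 244 mW

|Γ| = |(-41.96 + j32.8)/(58.04 + j32.8)| = 0.799
|Γ|² = 0.638
P_refl = |Γ|²·P_inc = 431 mW, P_del = (1 − |Γ|²)·P_inc = 244 mW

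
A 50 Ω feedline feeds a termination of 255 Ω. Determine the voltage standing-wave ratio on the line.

For a purely resistive load, VSWR = R_L/Z_0 or Z_0/R_L (whichever > 1) = 255/50

VSWR ≈ 5.1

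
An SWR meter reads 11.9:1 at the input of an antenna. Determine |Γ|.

|Γ| = (S − 1)/(S + 1) = (11.9 − 1)/(11.9 + 1) = 10.9/12.9

|Γ| ≈ 0.845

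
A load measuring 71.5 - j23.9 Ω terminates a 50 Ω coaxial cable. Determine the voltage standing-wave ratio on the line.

VSWR ≈ 1.7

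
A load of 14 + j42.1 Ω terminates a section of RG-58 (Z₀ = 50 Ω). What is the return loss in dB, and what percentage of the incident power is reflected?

RL ≈ 2.82 dB; 52.3% of incident power reflected

Γ = (-36 + j42.1)/(64 + j42.1), |Γ| = 0.723
RL = −20·log₁₀(0.723) = 2.82 dB
P_refl/P_inc = |Γ|² = 0.523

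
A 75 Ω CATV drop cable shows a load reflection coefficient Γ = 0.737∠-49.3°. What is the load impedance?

Z_L ≈ 58.9 − j144 Ω

Z_L = Z_0·(1 + Γ)/(1 − Γ) = 75·(1.48 − j0.559)/(0.519 + j0.559)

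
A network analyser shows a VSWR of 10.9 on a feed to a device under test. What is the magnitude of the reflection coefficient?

|Γ| ≈ 0.832

|Γ| = (S − 1)/(S + 1) = (10.9 − 1)/(10.9 + 1) = 9.9/11.9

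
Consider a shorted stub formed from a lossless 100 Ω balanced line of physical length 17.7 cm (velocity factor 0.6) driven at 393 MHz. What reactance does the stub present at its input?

λ = v/f = 0.6·c / 393 MHz = 0.458 m
βl = 2π·l/λ = 2π × 0.386 = 139°
tan(βl) = -0.866
For a shorted stub, Z_in = jZ_0·tan(βl)

X_in ≈ -86.6 Ω (capacitive)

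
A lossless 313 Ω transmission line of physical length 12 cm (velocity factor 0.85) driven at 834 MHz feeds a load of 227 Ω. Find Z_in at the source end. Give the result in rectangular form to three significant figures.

Z_in ≈ 279 − j88.9 Ω

λ = v/f = 0.85·c / 834 MHz = 0.306 m
βl = 2π·l/λ = 2π × 0.392 = 141°
tan(βl) = tan(141°) = -0.801
Z_in = Z_0·(Z_L + jZ_0·tanβl)/(Z_0 + jZ_L·tanβl)
     = 313·(227 − j251)/(313 − j182)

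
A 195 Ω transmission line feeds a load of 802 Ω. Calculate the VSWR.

For a purely resistive load, VSWR = R_L/Z_0 or Z_0/R_L (whichever > 1) = 802/195

VSWR ≈ 4.11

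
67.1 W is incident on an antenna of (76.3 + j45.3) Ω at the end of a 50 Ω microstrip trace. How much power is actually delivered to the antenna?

P_delivered ≈ 56.9 W

|Γ| = |(26.3 + j45.3)/(126.3 + j45.3)| = 0.39
|Γ|² = 0.152
P_refl = |Γ|²·P_inc = 10.2 W, P_del = (1 − |Γ|²)·P_inc = 56.9 W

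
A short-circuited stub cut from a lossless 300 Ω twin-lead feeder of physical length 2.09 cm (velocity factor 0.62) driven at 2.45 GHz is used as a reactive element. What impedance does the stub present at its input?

Z_in ≈ −j1870 Ω

λ = v/f = 0.62·c / 2.45 GHz = 0.0759 m
βl = 2π·l/λ = 2π × 0.275 = 99.1°
tan(βl) = -6.24
For a short-circuited stub, Z_in = jZ_0·tan(βl)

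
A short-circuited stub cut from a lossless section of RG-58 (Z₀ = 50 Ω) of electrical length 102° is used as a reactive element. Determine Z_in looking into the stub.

Z_in ≈ −j235 Ω

tan(βl) = -4.7
For a short-circuited stub, Z_in = jZ_0·tan(βl)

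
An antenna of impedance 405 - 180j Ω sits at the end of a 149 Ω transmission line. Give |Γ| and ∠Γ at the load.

Γ ≈ 0.537 ∠ -17.1°

Γ = (Z_L − Z_0)/(Z_L + Z_0) = (256 − j180)/(554 − j180)
|Γ| = 313/583 = 0.537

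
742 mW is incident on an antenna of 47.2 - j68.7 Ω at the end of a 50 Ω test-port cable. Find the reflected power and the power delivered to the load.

|Γ| = |(-2.8 − j68.7)/(97.2 − j68.7)| = 0.578
|Γ|² = 0.334
P_refl = |Γ|²·P_inc = 248 mW, P_del = (1 − |Γ|²)·P_inc = 494 mW

P_reflected ≈ 248 mW; P_delivered ≈ 494 mW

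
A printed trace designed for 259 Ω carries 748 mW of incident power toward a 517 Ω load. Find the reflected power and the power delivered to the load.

Γ = (517 − 259)/(517 + 259) = 0.332
|Γ|² = 0.111
P_refl = |Γ|²·P_inc = 82.7 mW, P_del = (1 − |Γ|²)·P_inc = 665 mW

P_reflected ≈ 82.7 mW; P_delivered ≈ 665 mW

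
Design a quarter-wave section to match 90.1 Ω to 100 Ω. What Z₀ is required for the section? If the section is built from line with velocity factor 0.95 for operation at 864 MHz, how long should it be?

Z_qwt ≈ 94.9 Ω; length ≈ 8.25 cm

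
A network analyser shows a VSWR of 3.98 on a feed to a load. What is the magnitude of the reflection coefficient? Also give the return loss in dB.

|Γ| = (S − 1)/(S + 1) = (3.98 − 1)/(3.98 + 1) = 2.98/4.98
RL = −20·log₁₀|Γ| = −20·log₁₀(0.598)

|Γ| ≈ 0.598; return loss ≈ 4.46 dB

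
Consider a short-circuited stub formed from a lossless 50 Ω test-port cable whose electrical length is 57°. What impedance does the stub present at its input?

Z_in ≈ +j77 Ω

tan(βl) = 1.54
For a short-circuited stub, Z_in = jZ_0·tan(βl)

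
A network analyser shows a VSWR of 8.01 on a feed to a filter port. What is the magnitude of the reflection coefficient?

|Γ| ≈ 0.778

|Γ| = (S − 1)/(S + 1) = (8.01 − 1)/(8.01 + 1) = 7.01/9.01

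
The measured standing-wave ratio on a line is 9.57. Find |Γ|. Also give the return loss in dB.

|Γ| ≈ 0.811; return loss ≈ 1.82 dB

|Γ| = (S − 1)/(S + 1) = (9.57 − 1)/(9.57 + 1) = 8.57/10.6
RL = −20·log₁₀|Γ| = −20·log₁₀(0.811)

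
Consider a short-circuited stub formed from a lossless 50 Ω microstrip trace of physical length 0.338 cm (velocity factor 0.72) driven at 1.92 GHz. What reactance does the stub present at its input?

λ = v/f = 0.72·c / 1.92 GHz = 0.113 m
βl = 2π·l/λ = 2π × 0.03 = 10.8°
tan(βl) = 0.191
For a short-circuited stub, Z_in = jZ_0·tan(βl)

X_in ≈ 9.55 Ω (inductive)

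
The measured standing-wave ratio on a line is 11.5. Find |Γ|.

|Γ| ≈ 0.84

|Γ| = (S − 1)/(S + 1) = (11.5 − 1)/(11.5 + 1) = 10.5/12.5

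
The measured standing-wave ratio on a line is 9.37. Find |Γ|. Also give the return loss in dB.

|Γ| ≈ 0.807; return loss ≈ 1.86 dB

|Γ| = (S − 1)/(S + 1) = (9.37 − 1)/(9.37 + 1) = 8.37/10.4
RL = −20·log₁₀|Γ| = −20·log₁₀(0.807)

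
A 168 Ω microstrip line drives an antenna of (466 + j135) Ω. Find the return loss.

Γ = (298 + j135)/(634 + j135), |Γ| = 0.505
RL = −20·log₁₀|Γ| = −20·log₁₀(0.505)

RL ≈ 5.94 dB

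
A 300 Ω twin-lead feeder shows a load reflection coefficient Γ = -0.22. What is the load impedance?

Z_L = Z_0·(1 + Γ)/(1 − Γ) = 300·(0.78)/(1.22)

Z_L ≈ 192 Ω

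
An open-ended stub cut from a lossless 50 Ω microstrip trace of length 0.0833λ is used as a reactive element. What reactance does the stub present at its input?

βl = 2π × 0.0833 = 30°
tan(βl) = 0.577
For an open-ended stub, Z_in = −jZ_0·cot(βl) = −jZ_0/tan(βl)

X_in ≈ -86.6 Ω (capacitive)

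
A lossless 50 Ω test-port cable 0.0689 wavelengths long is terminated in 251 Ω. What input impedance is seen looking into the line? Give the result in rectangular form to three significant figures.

Z_in ≈ 47.7 − j87.6 Ω

βl = 2π × 0.0689 = 24.8°
tan(βl) = tan(24.8°) = 0.462
Z_in = Z_0·(Z_L + jZ_0·tanβl)/(Z_0 + jZ_L·tanβl)
     = 50·(251 + j23.1)/(50 + j116)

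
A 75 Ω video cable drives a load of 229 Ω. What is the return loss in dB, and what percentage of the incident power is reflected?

RL ≈ 5.91 dB; 25.7% of incident power reflected

Γ = (229 − 75)/(229 + 75) = 0.507
RL = −20·log₁₀(0.507) = 5.91 dB
P_refl/P_inc = |Γ|² = 0.257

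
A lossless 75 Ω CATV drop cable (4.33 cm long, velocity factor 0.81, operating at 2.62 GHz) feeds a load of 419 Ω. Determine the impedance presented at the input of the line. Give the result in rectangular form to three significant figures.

λ = v/f = 0.81·c / 2.62 GHz = 0.0927 m
βl = 2π·l/λ = 2π × 0.467 = 168°
tan(βl) = tan(168°) = -0.211
Z_in = Z_0·(Z_L + jZ_0·tanβl)/(Z_0 + jZ_L·tanβl)
     = 75·(419 − j15.8)/(75 − j88.5)

Z_in ≈ 183 + j200 Ω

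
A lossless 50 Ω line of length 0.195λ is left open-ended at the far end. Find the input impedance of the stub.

Z_in ≈ −j18 Ω

βl = 2π × 0.195 = 70.2°
tan(βl) = 2.78
For an open-ended stub, Z_in = −jZ_0·cot(βl) = −jZ_0/tan(βl)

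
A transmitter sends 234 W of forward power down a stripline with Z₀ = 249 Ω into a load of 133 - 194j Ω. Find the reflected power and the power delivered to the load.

|Γ| = |(-116 − j194)/(382 − j194)| = 0.528
|Γ|² = 0.278
P_refl = |Γ|²·P_inc = 65.1 W, P_del = (1 − |Γ|²)·P_inc = 169 W

P_reflected ≈ 65.1 W; P_delivered ≈ 169 W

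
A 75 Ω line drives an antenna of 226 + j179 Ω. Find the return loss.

RL ≈ 3.5 dB

Γ = (151 + j179)/(301 + j179), |Γ| = 0.669
RL = −20·log₁₀|Γ| = −20·log₁₀(0.669)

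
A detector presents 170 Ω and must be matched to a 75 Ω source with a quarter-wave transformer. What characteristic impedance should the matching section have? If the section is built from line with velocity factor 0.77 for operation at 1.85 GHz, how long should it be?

Z_qwt = √(Z_0·R_L) = √(75 × 170) = √12750
λ = 0.77·c/f = 0.125 m, so l = λ/4 = 0.0312 m

Z_qwt ≈ 113 Ω; length ≈ 3.12 cm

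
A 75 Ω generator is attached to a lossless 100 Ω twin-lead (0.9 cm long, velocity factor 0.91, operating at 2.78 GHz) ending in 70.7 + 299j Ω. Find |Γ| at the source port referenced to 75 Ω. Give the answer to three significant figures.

λ = v/f = 0.91·c / 2.78 GHz = 0.0982 m
βl = 2π·l/λ = 2π × 0.0916 = 33°
tan(βl) = 0.649
Z_in = Z_0·(Z_L + jZ_0·tanβl)/(Z_0 + jZ_L·tanβl) = 91.6 − j342 Ω
Γ_s = (Z_in − Z_s)/(Z_in + Z_s) = (16.6 − j342)/(167 − j342), |Γ_s| = 0.9

|Γ| ≈ 0.9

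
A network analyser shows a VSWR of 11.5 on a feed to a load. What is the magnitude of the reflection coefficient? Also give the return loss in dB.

|Γ| ≈ 0.84; return loss ≈ 1.51 dB

|Γ| = (S − 1)/(S + 1) = (11.5 − 1)/(11.5 + 1) = 10.5/12.5
RL = −20·log₁₀|Γ| = −20·log₁₀(0.84)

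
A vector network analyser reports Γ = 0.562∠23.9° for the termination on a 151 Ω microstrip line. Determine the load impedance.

Z_L ≈ 358 + j239 Ω

Z_L = Z_0·(1 + Γ)/(1 − Γ) = 151·(1.51 + j0.228)/(0.486 − j0.228)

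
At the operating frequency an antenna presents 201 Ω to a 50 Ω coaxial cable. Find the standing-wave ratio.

Γ = (201 − 50)/(201 + 50) = 0.602
VSWR = (1 + 0.602)/(1 − 0.602)

VSWR ≈ 4.02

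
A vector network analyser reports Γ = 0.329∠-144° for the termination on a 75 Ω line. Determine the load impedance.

Z_L ≈ 40.8 − j17.7 Ω

Z_L = Z_0·(1 + Γ)/(1 − Γ) = 75·(0.734 − j0.193)/(1.27 + j0.193)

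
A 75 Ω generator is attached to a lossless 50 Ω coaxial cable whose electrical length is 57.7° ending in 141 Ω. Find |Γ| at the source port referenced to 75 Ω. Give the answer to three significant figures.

tan(βl) = 1.58
Z_in = Z_0·(Z_L + jZ_0·tanβl)/(Z_0 + jZ_L·tanβl) = 23.6 − j26.3 Ω
Γ_s = (Z_in − Z_s)/(Z_in + Z_s) = (-51.4 − j26.3)/(98.6 − j26.3), |Γ_s| = 0.565

|Γ| ≈ 0.565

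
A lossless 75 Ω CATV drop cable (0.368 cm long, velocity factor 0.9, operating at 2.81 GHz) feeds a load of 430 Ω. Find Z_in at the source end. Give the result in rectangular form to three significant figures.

λ = v/f = 0.9·c / 2.81 GHz = 0.0961 m
βl = 2π·l/λ = 2π × 0.0383 = 13.8°
tan(βl) = tan(13.8°) = 0.245
Z_in = Z_0·(Z_L + jZ_0·tanβl)/(Z_0 + jZ_L·tanβl)
     = 75·(430 + j18.4)/(75 + j106)

Z_in ≈ 153 − j197 Ω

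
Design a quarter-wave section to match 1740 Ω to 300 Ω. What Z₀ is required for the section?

Z_qwt = √(Z_0·R_L) = √(300 × 1740) = √522000

Z_qwt ≈ 722 Ω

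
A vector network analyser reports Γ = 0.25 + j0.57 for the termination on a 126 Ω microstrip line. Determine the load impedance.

Z_L = Z_0·(1 + Γ)/(1 − Γ) = 126·(1.25 + j0.57)/(0.75 − j0.57)

Z_L ≈ 87 + j162 Ω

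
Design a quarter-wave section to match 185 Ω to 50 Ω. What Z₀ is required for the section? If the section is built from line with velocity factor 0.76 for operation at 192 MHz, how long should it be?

Z_qwt ≈ 96.2 Ω; length ≈ 29.7 cm

Z_qwt = √(Z_0·R_L) = √(50 × 185) = √9250
λ = 0.76·c/f = 1.19 m, so l = λ/4 = 0.297 m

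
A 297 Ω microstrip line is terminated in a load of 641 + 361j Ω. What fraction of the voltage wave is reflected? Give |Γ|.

|Γ| ≈ 0.496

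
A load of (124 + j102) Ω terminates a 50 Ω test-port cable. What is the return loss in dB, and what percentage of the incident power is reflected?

Γ = (74 + j102)/(174 + j102), |Γ| = 0.625
RL = −20·log₁₀(0.625) = 4.09 dB
P_refl/P_inc = |Γ|² = 0.39

RL ≈ 4.09 dB; 39% of incident power reflected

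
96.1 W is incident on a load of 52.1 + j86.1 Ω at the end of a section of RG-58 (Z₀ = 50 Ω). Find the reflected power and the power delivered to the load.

|Γ| = |(2.1 + j86.1)/(102.1 + j86.1)| = 0.645
|Γ|² = 0.416
P_refl = |Γ|²·P_inc = 40 W, P_del = (1 − |Γ|²)·P_inc = 56.1 W

P_reflected ≈ 40 W; P_delivered ≈ 56.1 W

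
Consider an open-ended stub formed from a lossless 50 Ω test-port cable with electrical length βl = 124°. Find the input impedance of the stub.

Z_in ≈ +j33.7 Ω

tan(βl) = -1.48
For an open-ended stub, Z_in = −jZ_0·cot(βl) = −jZ_0/tan(βl)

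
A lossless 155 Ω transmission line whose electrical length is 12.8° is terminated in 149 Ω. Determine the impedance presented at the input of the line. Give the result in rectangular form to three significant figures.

tan(βl) = tan(12.8°) = 0.227
Z_in = Z_0·(Z_L + jZ_0·tanβl)/(Z_0 + jZ_L·tanβl)
     = 155·(149 + j35.2)/(155 + j33.9)

Z_in ≈ 150 + j2.55 Ω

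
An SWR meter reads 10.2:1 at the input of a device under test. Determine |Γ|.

|Γ| = (S − 1)/(S + 1) = (10.2 − 1)/(10.2 + 1) = 9.2/11.2

|Γ| ≈ 0.821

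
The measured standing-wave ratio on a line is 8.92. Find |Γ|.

|Γ| ≈ 0.798

|Γ| = (S − 1)/(S + 1) = (8.92 − 1)/(8.92 + 1) = 7.92/9.92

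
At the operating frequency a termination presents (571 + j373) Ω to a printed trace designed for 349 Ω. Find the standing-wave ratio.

VSWR ≈ 2.55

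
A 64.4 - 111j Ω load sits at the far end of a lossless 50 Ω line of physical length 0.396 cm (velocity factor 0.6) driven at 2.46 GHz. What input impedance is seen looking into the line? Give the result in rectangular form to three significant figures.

Z_in ≈ 21.3 − j57.7 Ω

λ = v/f = 0.6·c / 2.46 GHz = 0.0732 m
βl = 2π·l/λ = 2π × 0.0541 = 19.5°
tan(βl) = tan(19.5°) = 0.354
Z_in = Z_0·(Z_L + jZ_0·tanβl)/(Z_0 + jZ_L·tanβl)
     = 50·(64.4 − j93.3)/(89.3 + j22.8)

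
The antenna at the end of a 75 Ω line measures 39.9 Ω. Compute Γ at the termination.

Γ = (Z_L − Z_0)/(Z_L + Z_0) = (39.9 − 75)/(39.9 + 75) = -35.1/114.9

Γ = -0.305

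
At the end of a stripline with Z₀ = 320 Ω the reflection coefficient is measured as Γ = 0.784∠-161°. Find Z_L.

Z_L ≈ 39.8 − j52.7 Ω

Z_L = Z_0·(1 + Γ)/(1 − Γ) = 320·(0.259 − j0.255)/(1.74 + j0.255)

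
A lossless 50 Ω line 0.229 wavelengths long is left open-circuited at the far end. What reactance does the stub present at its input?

βl = 2π × 0.229 = 82.4°
tan(βl) = 7.53
For an open-circuited stub, Z_in = −jZ_0·cot(βl) = −jZ_0/tan(βl)

X_in ≈ -6.64 Ω (capacitive)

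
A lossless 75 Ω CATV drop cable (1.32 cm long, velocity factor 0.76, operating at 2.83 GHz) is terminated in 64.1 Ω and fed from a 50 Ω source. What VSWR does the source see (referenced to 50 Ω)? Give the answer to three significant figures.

λ = v/f = 0.76·c / 2.83 GHz = 0.0806 m
βl = 2π·l/λ = 2π × 0.164 = 59°
tan(βl) = 1.66
Z_in = Z_0·(Z_L + jZ_0·tanβl)/(Z_0 + jZ_L·tanβl) = 79.9 + j11.1 Ω
Γ_s = (Z_in − Z_s)/(Z_in + Z_s) = (29.9 + j11.1)/(130 + j11.1), |Γ_s| = 0.245
VSWR = (1 + |Γ_s|)/(1 − |Γ_s|)

VSWR ≈ 1.65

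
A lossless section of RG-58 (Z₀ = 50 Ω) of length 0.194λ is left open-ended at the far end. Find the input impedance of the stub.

Z_in ≈ −j18.4 Ω

βl = 2π × 0.194 = 69.8°
tan(βl) = 2.72
For an open-ended stub, Z_in = −jZ_0·cot(βl) = −jZ_0/tan(βl)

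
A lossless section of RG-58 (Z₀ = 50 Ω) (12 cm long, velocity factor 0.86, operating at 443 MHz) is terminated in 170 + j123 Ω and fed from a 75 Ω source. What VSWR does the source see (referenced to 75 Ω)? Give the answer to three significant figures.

VSWR ≈ 7.21

λ = v/f = 0.86·c / 443 MHz = 0.582 m
βl = 2π·l/λ = 2π × 0.206 = 74.2°
tan(βl) = 3.53
Z_in = Z_0·(Z_L + jZ_0·tanβl)/(Z_0 + jZ_L·tanβl) = 11.3 − j21.4 Ω
Γ_s = (Z_in − Z_s)/(Z_in + Z_s) = (-63.7 − j21.4)/(86.3 − j21.4), |Γ_s| = 0.756
VSWR = (1 + |Γ_s|)/(1 − |Γ_s|)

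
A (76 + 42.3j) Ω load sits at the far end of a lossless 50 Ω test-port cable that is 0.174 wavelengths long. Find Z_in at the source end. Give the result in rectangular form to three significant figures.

Z_in ≈ 39.8 − j34.5 Ω

βl = 2π × 0.174 = 62.6°
tan(βl) = tan(62.6°) = 1.93
Z_in = Z_0·(Z_L + jZ_0·tanβl)/(Z_0 + jZ_L·tanβl)
     = 50·(76 + j139)/(-31.7 + j147)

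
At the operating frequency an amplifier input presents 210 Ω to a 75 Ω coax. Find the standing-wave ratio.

For a purely resistive load, VSWR = R_L/Z_0 or Z_0/R_L (whichever > 1) = 210/75

VSWR ≈ 2.8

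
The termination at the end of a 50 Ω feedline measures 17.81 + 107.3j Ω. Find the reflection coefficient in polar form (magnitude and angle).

Γ = (Z_L − Z_0)/(Z_L + Z_0) = (-32.19 + j107.3)/(67.81 + j107.3)
|Γ| = 112/127 = 0.883

Γ ≈ 0.883 ∠ 49°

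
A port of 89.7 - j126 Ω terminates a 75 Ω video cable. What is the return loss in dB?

Γ = (14.7 − j126)/(164.7 − j126), |Γ| = 0.612
RL = −20·log₁₀|Γ| = −20·log₁₀(0.612)

RL ≈ 4.27 dB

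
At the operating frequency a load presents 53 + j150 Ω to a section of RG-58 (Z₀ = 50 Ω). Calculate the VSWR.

Γ = (Z_L − Z_0)/(Z_L + Z_0) = (3 + j150)/(103 + j150)
|Γ| = 150/182 = 0.825
VSWR = (1 + |Γ|)/(1 − |Γ|) = 1.82/0.175

VSWR ≈ 10.4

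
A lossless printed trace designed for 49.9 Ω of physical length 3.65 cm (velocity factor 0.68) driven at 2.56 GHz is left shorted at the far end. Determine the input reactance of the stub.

X_in ≈ -13.5 Ω (capacitive)

λ = v/f = 0.68·c / 2.56 GHz = 0.0797 m
βl = 2π·l/λ = 2π × 0.458 = 165°
tan(βl) = -0.27
For a shorted stub, Z_in = jZ_0·tan(βl)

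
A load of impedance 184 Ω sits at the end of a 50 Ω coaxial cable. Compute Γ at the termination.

Γ = 0.573

Γ = (Z_L − Z_0)/(Z_L + Z_0) = (184 − 50)/(184 + 50) = 134/234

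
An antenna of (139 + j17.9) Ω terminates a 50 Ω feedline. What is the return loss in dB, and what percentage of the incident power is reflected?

Γ = (89 + j17.9)/(189 + j17.9), |Γ| = 0.478
RL = −20·log₁₀(0.478) = 6.41 dB
P_refl/P_inc = |Γ|² = 0.229

RL ≈ 6.41 dB; 22.9% of incident power reflected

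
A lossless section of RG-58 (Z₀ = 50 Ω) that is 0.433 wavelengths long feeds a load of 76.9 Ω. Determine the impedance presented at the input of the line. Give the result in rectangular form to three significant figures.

Z_in ≈ 62.6 + j20.7 Ω

βl = 2π × 0.433 = 156°
tan(βl) = tan(156°) = -0.448
Z_in = Z_0·(Z_L + jZ_0·tanβl)/(Z_0 + jZ_L·tanβl)
     = 50·(76.9 − j22.4)/(50 − j34.4)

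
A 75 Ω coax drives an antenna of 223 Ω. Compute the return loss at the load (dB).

RL ≈ 6.08 dB

Γ = (223 − 75)/(223 + 75) = 0.497
RL = −20·log₁₀|Γ| = −20·log₁₀(0.497)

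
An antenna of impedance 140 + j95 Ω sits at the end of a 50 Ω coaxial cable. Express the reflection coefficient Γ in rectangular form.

Γ ≈ 0.579 + j0.211

Γ = (Z_L − Z_0)/(Z_L + Z_0) = (90 + j95)/(190 + j95)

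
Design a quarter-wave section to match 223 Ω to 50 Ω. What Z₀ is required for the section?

Z_qwt = √(Z_0·R_L) = √(50 × 223) = √11150

Z_qwt ≈ 106 Ω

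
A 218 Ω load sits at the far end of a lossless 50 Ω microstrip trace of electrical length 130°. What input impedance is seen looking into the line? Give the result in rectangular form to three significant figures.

Z_in ≈ 18.8 + j38.3 Ω

tan(βl) = tan(130°) = -1.19
Z_in = Z_0·(Z_L + jZ_0·tanβl)/(Z_0 + jZ_L·tanβl)
     = 50·(218 − j59.6)/(50 − j260)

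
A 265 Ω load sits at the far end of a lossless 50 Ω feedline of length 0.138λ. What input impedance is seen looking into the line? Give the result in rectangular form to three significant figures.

Z_in ≈ 15.8 − j39.9 Ω

βl = 2π × 0.138 = 49.7°
tan(βl) = tan(49.7°) = 1.18
Z_in = Z_0·(Z_L + jZ_0·tanβl)/(Z_0 + jZ_L·tanβl)
     = 50·(265 + j58.9)/(50 + j312)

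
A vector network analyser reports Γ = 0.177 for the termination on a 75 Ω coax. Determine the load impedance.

Z_L ≈ 107 Ω

Z_L = Z_0·(1 + Γ)/(1 − Γ) = 75·(1.18)/(0.823)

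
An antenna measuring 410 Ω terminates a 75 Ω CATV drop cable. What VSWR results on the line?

VSWR ≈ 5.47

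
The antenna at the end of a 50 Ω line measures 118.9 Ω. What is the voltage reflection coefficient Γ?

Γ = 0.408

Γ = (Z_L − Z_0)/(Z_L + Z_0) = (118.9 − 50)/(118.9 + 50) = 68.9/168.9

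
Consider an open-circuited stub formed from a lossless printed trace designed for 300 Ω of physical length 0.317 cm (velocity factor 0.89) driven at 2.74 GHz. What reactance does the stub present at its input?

λ = v/f = 0.89·c / 2.74 GHz = 0.0974 m
βl = 2π·l/λ = 2π × 0.0325 = 11.7°
tan(βl) = 0.207
For an open-circuited stub, Z_in = −jZ_0·cot(βl) = −jZ_0/tan(βl)

X_in ≈ -1450 Ω (capacitive)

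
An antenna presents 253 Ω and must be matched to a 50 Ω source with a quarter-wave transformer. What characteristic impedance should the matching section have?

Z_qwt ≈ 112 Ω

Z_qwt = √(Z_0·R_L) = √(50 × 253) = √12650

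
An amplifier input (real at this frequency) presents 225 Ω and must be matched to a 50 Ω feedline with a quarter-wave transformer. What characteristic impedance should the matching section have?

Z_qwt ≈ 106 Ω

Z_qwt = √(Z_0·R_L) = √(50 × 225) = √11250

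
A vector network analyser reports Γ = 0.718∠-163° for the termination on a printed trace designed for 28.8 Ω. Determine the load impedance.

Z_L ≈ 4.83 − j4.19 Ω

Z_L = Z_0·(1 + Γ)/(1 − Γ) = 28.8·(0.313 − j0.21)/(1.69 + j0.21)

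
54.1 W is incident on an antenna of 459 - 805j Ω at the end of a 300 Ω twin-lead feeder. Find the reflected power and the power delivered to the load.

P_reflected ≈ 29.8 W; P_delivered ≈ 24.3 W

|Γ| = |(159 − j805)/(759 − j805)| = 0.742
|Γ|² = 0.55
P_refl = |Γ|²·P_inc = 29.8 W, P_del = (1 − |Γ|²)·P_inc = 24.3 W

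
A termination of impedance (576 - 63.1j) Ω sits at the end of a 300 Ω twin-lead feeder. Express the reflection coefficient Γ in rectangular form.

Γ ≈ 0.319 − j0.0491

Γ = (Z_L − Z_0)/(Z_L + Z_0) = (276 − j63.1)/(876 − j63.1)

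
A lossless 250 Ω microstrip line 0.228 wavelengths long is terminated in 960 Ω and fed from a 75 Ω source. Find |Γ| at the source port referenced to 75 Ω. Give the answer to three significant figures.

βl = 2π × 0.228 = 82.1°
tan(βl) = 7.19
Z_in = Z_0·(Z_L + jZ_0·tanβl)/(Z_0 + jZ_L·tanβl) = 66.3 − j32.4 Ω
Γ_s = (Z_in − Z_s)/(Z_in + Z_s) = (-8.72 − j32.4)/(141 − j32.4), |Γ_s| = 0.231

|Γ| ≈ 0.231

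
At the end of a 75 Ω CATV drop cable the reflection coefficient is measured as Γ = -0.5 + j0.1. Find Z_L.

Z_L ≈ 24.6 + j6.64 Ω

Z_L = Z_0·(1 + Γ)/(1 − Γ) = 75·(0.5 + j0.1)/(1.5 − j0.1)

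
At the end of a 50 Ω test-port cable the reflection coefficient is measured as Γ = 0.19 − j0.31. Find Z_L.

Z_L ≈ 57.7 − j41.2 Ω

Z_L = Z_0·(1 + Γ)/(1 − Γ) = 50·(1.19 − j0.31)/(0.81 + j0.31)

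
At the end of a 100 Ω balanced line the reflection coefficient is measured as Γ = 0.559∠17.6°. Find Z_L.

Z_L ≈ 279 + j137 Ω

Z_L = Z_0·(1 + Γ)/(1 − Γ) = 100·(1.53 + j0.169)/(0.467 − j0.169)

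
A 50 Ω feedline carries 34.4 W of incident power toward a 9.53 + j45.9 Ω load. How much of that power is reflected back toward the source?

|Γ| = |(-40.47 + j45.9)/(59.53 + j45.9)| = 0.814
|Γ|² = 0.663
P_refl = |Γ|²·P_inc = 22.8 W, P_del = (1 − |Γ|²)·P_inc = 11.6 W

P_reflected ≈ 22.8 W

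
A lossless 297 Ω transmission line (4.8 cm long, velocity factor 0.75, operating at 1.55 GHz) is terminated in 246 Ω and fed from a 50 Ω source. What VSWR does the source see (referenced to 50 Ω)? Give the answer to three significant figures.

VSWR ≈ 6.64

λ = v/f = 0.75·c / 1.55 GHz = 0.145 m
βl = 2π·l/λ = 2π × 0.331 = 119°
tan(βl) = -1.8
Z_in = Z_0·(Z_L + jZ_0·tanβl)/(Z_0 + jZ_L·tanβl) = 324 − j52.1 Ω
Γ_s = (Z_in − Z_s)/(Z_in + Z_s) = (274 − j52.1)/(374 − j52.1), |Γ_s| = 0.738
VSWR = (1 + |Γ_s|)/(1 − |Γ_s|)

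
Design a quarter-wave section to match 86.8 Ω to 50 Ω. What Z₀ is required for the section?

Z_qwt ≈ 65.9 Ω

Z_qwt = √(Z_0·R_L) = √(50 × 86.8) = √4340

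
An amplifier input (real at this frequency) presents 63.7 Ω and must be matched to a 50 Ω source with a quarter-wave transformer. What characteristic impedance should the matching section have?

Z_qwt ≈ 56.4 Ω

Z_qwt = √(Z_0·R_L) = √(50 × 63.7) = √3185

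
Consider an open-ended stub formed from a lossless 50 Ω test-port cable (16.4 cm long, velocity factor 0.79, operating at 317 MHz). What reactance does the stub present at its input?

λ = v/f = 0.79·c / 317 MHz = 0.748 m
βl = 2π·l/λ = 2π × 0.219 = 79°
tan(βl) = 5.13
For an open-ended stub, Z_in = −jZ_0·cot(βl) = −jZ_0/tan(βl)

X_in ≈ -9.75 Ω (capacitive)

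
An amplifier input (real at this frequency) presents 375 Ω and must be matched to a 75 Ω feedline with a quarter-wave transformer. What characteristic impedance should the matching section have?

Z_qwt ≈ 168 Ω

Z_qwt = √(Z_0·R_L) = √(75 × 375) = √28120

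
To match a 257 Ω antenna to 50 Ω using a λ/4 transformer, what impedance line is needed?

Z_qwt = √(Z_0·R_L) = √(50 × 257) = √12850

Z_qwt ≈ 113 Ω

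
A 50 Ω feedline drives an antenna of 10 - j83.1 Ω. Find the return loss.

Γ = (-40 − j83.1)/(60 − j83.1), |Γ| = 0.9
RL = −20·log₁₀|Γ| = −20·log₁₀(0.9)

RL ≈ 0.917 dB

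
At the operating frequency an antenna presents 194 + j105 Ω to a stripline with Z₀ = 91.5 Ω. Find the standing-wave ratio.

VSWR ≈ 2.86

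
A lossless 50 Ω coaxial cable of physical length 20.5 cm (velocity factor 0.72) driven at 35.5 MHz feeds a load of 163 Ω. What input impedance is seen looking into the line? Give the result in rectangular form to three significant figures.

λ = v/f = 0.72·c / 35.5 MHz = 6.08 m
βl = 2π·l/λ = 2π × 0.0337 = 12.1°
tan(βl) = tan(12.1°) = 0.215
Z_in = Z_0·(Z_L + jZ_0·tanβl)/(Z_0 + jZ_L·tanβl)
     = 50·(163 + j10.7)/(50 + j35)

Z_in ≈ 114 − j69.4 Ω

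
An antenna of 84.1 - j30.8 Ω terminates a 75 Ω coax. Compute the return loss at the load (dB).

RL ≈ 14.1 dB

Γ = (9.1 − j30.8)/(159.1 − j30.8), |Γ| = 0.198
RL = −20·log₁₀|Γ| = −20·log₁₀(0.198)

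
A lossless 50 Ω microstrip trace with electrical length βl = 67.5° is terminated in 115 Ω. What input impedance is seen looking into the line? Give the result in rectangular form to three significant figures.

tan(βl) = tan(67.5°) = 2.41
Z_in = Z_0·(Z_L + jZ_0·tanβl)/(Z_0 + jZ_L·tanβl)
     = 50·(115 + j121)/(50 + j278)

Z_in ≈ 24.7 − j16.3 Ω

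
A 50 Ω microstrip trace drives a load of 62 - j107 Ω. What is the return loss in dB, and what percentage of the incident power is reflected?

RL ≈ 3.16 dB; 48.3% of incident power reflected

Γ = (12 − j107)/(112 − j107), |Γ| = 0.695
RL = −20·log₁₀(0.695) = 3.16 dB
P_refl/P_inc = |Γ|² = 0.483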